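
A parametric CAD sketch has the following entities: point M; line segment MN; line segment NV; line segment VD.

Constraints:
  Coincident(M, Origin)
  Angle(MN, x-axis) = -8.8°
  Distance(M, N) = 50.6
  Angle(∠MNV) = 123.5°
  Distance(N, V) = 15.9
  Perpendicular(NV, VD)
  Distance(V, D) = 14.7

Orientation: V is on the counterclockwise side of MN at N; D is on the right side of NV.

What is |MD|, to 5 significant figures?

71.818

M is at the origin; MN runs at -8.8° with length 50.6, so N = 50.6·(cos -8.8°, sin -8.8°) = (50.004, -7.7411). ∠MNV = 123.5°, so NV runs at -8.8° + (180° − 123.5°) = 47.700° from the x-axis; with |NV| = 15.9, V = N + 15.9·(cos 47.700°, sin 47.700°) = (60.705, 4.0191). The perpendicularity gives VD at right angles to NV; with |VD| = 14.7 on the right of NV, D = V + 14.7·(0.73963, -0.67301) = (71.578, -5.8742). Then |MD| = |D − M| = 71.818.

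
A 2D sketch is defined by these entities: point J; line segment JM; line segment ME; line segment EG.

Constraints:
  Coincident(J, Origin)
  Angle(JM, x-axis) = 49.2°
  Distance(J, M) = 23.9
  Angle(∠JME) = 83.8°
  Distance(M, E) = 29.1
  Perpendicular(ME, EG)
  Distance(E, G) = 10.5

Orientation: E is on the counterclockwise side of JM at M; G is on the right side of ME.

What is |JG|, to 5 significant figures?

43.324

J is at the origin; JM runs at 49.2° with length 23.9, so M = 23.9·(cos 49.2°, sin 49.2°) = (15.617, 18.092). ∠JME = 83.8°, so ME runs at 49.2° + (180° − 83.8°) = 145.40° from the x-axis; with |ME| = 29.1, E = M + 29.1·(cos 145.40°, sin 145.40°) = (-8.3365, 34.616). ME is perpendicular to EG; with |EG| = 10.5 on the right of ME, G = E + 10.5·(0.56784, 0.82314) = (-2.3742, 43.259). Then |JG| = |G − J| = 43.324.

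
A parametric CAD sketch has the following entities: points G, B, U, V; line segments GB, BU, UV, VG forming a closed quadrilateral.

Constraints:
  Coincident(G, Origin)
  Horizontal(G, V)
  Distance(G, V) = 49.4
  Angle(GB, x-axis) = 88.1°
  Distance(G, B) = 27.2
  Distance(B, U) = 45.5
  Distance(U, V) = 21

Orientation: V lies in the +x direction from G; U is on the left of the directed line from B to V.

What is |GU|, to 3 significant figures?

50.4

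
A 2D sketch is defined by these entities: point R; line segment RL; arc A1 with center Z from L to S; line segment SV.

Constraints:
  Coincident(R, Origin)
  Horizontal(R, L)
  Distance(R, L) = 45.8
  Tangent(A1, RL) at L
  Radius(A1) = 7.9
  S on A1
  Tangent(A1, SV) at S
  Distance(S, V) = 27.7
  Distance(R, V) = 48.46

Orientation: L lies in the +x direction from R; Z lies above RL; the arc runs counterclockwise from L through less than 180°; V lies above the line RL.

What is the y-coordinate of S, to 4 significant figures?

12.93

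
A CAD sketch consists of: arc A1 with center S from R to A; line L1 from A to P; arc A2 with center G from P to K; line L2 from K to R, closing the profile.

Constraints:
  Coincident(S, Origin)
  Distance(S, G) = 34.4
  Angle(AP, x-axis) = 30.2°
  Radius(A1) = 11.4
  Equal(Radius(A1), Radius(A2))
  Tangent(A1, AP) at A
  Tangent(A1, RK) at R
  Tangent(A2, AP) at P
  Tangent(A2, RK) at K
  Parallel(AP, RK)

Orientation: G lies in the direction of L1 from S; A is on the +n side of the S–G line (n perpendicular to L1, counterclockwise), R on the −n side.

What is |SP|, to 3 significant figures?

36.2

Tangency of A1 to both parallel lines with radius 11.4 puts A and R at S ± 11.4·n: A = (-5.73, 9.85), R = (5.73, -9.85). Equal radii place P and K the same way about G: P = G + 11.4·n = (24.0, 27.2), K = G − 11.4·n = (35.5, 7.45). Then |SP| = |P − S| = 36.2.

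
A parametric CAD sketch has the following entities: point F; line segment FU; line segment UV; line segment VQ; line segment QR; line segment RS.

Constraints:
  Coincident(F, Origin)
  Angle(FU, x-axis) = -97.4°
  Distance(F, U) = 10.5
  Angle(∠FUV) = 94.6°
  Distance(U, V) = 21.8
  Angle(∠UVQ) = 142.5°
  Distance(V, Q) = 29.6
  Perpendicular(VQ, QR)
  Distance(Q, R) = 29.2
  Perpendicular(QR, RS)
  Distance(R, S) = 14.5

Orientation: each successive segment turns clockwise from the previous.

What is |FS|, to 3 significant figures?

27.6

F is at the origin; FU runs at -97.4° with length 10.5, so U = (-1.35, -10.4). ∠FUV = 94.6° gives UV at 177° from the x-axis; with |UV| = 21.8, V = (-23.1, -9.35). ∠UVQ = 142.5° gives VQ at 140° from the x-axis; with |VQ| = 29.6, Q = (-45.7, 9.80). VQ ⟂ QR, so QR runs at 49.7°; with |QR| = 29.2, R = (-26.8, 32.1). The perpendicularity gives RS at right angles to QR, so RS runs at -40.3°; with |RS| = 14.5, S = (-15.8, 22.7). Then |FS| = |S − F| = 27.6.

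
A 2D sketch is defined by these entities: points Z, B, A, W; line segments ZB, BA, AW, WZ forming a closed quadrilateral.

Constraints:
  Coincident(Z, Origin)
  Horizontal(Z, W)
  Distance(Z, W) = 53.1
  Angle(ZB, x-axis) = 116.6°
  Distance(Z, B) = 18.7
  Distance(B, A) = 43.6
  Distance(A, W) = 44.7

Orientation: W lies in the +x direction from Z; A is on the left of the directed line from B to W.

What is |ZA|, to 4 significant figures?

48.24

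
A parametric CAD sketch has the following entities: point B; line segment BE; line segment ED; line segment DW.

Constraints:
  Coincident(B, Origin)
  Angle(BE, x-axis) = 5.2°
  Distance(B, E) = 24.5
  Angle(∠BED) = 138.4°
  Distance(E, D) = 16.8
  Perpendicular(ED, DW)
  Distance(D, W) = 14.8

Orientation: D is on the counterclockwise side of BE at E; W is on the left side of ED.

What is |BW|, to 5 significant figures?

35.152

B is at the origin; BE runs at 5.2° with length 24.5, so E = 24.5·(cos 5.2°, sin 5.2°) = (24.399, 2.2205). ∠BED = 138.4°, so ED runs at 5.2° + (180° − 138.4°) = 46.800° from the x-axis; with |ED| = 16.8, D = E + 16.8·(cos 46.800°, sin 46.800°) = (35.900, 14.467). ED ⟂ DW; with |DW| = 14.8 on the left of ED, W = D + 14.8·(-0.72897, 0.68455) = (25.111, 24.598). Then |BW| = |W − B| = 35.152.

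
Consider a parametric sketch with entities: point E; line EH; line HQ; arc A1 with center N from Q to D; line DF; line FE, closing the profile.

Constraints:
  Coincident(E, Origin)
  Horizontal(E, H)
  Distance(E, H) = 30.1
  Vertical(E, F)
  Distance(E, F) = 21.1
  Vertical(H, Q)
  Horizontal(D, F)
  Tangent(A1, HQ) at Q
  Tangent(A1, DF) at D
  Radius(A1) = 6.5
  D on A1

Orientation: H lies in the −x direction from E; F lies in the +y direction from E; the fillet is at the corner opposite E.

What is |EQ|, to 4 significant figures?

33.45

E is at the origin; EH is horizontal with |EH| = 30.1 and H on the −x side, so H = (-30.10, 0.000). E and F share the same x with |EF| = 21.1 and F on the +y side, so F = (0.000, 21.10). The virtual corner opposite E is at (-30.10, 21.10). Tangency of A1 to HQ means the radius NQ is perpendicular to HQ and the tangent condition forces ND to be normal to DF, with radius 6.5, so the center N sits 6.5 in from both sides at N = (-23.60, 14.60). That places the tangent points at Q = (-30.10, 14.60) on HQ and D = (-23.60, 21.10) on DF. Then |EQ| = |Q − E| = 33.45.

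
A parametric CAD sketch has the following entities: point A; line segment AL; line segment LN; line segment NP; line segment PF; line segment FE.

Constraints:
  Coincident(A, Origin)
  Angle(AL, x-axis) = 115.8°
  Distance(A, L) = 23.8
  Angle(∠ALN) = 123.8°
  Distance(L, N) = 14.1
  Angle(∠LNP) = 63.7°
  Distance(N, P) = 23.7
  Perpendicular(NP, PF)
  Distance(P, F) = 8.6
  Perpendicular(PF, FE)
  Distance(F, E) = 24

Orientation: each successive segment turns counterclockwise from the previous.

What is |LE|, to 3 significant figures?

7.69

The perpendicularity gives PF at right angles to NP, so PF runs at 18.3°; with |PF| = 8.6, F = (-8.71, 3.59). PF ⟂ FE, so FE runs at 108°; with |FE| = 24.0, E = (-16.3, 26.4). Then |LE| = |E − L| = 7.69.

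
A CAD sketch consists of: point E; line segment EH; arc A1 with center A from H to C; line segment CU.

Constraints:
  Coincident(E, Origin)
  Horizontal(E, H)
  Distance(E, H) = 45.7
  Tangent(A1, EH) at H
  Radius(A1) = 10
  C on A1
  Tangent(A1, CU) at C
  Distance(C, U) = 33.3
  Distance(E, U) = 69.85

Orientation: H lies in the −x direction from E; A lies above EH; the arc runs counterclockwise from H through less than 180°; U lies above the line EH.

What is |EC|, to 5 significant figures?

40.166

Checks: E = (0.00, 0.00) ✓; |AC| = 10.00 ✓; ∠(AC, CU) = 90.00° ✓; |CU| = 33.30 ✓; |EU| = 69.85 ✓.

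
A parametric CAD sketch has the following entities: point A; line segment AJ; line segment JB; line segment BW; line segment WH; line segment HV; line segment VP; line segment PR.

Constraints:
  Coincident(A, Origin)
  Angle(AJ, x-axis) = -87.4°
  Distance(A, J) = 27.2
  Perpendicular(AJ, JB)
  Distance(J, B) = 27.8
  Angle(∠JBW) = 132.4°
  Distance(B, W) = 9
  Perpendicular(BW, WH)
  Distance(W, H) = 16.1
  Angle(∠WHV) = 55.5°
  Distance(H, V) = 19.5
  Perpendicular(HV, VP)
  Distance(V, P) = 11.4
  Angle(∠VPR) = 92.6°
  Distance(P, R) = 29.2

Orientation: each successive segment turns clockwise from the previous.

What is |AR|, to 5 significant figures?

35.961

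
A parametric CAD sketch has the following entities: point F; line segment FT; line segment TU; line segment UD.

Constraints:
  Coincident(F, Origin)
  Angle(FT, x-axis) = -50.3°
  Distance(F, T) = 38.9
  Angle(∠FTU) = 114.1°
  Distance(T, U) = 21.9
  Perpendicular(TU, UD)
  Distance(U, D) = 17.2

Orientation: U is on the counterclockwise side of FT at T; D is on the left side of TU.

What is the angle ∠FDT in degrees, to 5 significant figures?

63.999°

∠FTU = 114.1°, so TU runs at -50.3° + (180° − 114.1°) = 15.600° from the x-axis; with |TU| = 21.9, U = T + 21.9·(cos 15.600°, sin 15.600°) = (45.941, -24.040). TU is perpendicular to UD; with |UD| = 17.2 on the left of TU, D = U + 17.2·(-0.26892, 0.96316) = (41.316, -7.4739). Then cos ∠FDT = DF·DT / (|DF||DT|), giving 63.999°.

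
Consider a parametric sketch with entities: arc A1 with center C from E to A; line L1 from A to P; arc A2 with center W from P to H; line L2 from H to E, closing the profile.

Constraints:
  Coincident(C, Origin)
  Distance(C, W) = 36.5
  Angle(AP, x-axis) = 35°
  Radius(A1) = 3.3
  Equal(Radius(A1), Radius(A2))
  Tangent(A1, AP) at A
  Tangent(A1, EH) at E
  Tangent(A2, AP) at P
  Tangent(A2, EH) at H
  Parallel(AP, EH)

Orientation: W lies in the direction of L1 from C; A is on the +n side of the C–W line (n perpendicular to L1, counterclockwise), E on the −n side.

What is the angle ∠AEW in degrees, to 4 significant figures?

84.83°

The slot axis is L1's direction at 35.0°, so u = (cos 35.0°, sin 35.0°) = (0.8192, 0.5736) and n = (−sin 35.0°, cos 35.0°) = (-0.5736, 0.8192). C is at the origin and W lies 36.5 along u from C, so W = 36.5·u = (29.90, 20.94). Tangency of A1 to both parallel lines with radius 3.3 puts A and E at C ± 3.3·n: A = (-1.893, 2.703), E = (1.893, -2.703). Then cos ∠AEW = EA·EW / (|EA||EW|), giving 84.83°.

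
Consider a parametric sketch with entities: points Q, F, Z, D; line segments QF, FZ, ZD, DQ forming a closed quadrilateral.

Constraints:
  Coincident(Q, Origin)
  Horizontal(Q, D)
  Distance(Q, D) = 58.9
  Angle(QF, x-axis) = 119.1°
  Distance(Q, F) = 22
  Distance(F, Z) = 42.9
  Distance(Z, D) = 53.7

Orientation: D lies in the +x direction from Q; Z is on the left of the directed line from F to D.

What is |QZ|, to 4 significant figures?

49.28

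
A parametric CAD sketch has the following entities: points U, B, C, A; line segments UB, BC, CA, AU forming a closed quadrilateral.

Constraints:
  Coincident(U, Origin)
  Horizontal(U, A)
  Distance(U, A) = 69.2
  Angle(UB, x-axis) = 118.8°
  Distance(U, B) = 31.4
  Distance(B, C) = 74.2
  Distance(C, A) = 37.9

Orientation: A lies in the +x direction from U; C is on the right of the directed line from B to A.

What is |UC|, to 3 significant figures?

45.4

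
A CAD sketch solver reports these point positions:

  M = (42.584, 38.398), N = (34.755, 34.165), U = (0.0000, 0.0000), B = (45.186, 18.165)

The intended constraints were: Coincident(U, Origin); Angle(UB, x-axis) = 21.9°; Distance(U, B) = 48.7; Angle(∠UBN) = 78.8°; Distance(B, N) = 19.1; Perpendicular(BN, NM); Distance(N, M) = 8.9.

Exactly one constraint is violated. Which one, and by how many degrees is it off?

Perpendicular(BN, NM) — off by 4.70°.

U = (0.00, 0.00) ✓; UB at 21.90° ✓; |UB| = 48.70 ✓; ∠UBN = 78.80° ✓; |BN| = 19.10 ✓; ∠(BN, NM) = 94.70° ✗; |NM| = 8.900 ✓.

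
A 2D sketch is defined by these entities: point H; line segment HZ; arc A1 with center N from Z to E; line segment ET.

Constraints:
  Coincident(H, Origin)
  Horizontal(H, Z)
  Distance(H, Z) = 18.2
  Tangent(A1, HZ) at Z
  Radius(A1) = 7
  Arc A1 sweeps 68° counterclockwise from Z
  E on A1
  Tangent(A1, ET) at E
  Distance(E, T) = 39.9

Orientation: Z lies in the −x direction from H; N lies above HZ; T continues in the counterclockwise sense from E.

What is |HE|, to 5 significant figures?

12.501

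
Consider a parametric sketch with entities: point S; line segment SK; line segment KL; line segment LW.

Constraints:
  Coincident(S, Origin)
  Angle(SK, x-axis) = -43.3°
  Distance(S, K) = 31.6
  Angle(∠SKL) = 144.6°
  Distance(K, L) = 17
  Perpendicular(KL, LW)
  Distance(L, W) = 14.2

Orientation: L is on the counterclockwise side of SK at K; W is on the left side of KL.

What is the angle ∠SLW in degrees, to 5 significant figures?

66.824°

S is at the origin; SK runs at -43.3° with length 31.6, so K = 31.6·(cos -43.3°, sin -43.3°) = (22.998, -21.672). ∠SKL = 144.6°, so KL runs at -43.3° + (180° − 144.6°) = -7.9000° from the x-axis; with |KL| = 17.0, L = K + 17.0·(cos -7.9000°, sin -7.9000°) = (39.836, -24.008). KL ⟂ LW; with |LW| = 14.2 on the left of KL, W = L + 14.2·(0.13744, 0.99051) = (41.788, -9.9432). Then cos ∠SLW = LS·LW / (|LS||LW|), giving 66.824°.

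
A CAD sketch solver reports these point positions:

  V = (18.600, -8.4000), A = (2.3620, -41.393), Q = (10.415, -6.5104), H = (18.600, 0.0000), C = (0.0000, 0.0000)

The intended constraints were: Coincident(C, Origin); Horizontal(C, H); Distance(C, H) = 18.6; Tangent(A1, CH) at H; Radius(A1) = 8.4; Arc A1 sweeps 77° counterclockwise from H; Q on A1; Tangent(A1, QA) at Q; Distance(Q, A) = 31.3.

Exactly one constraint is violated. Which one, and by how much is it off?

Distance(Q, A) = 31.3 — off by 4.50.

C = (0.00, 0.00) ✓; C.y = 0.00, H.y = 0.00 ✓; |CH| = 18.60 ✓; ∠(VH, HC) = 90.00° ✓; |VH| = 8.400 ✓; bearing(V→Q) − bearing(V→H) = 77.00° ✓; |VQ| = 8.400 ✓; ∠(VQ, QA) = 90.00° ✓; |QA| = 35.80 ✗.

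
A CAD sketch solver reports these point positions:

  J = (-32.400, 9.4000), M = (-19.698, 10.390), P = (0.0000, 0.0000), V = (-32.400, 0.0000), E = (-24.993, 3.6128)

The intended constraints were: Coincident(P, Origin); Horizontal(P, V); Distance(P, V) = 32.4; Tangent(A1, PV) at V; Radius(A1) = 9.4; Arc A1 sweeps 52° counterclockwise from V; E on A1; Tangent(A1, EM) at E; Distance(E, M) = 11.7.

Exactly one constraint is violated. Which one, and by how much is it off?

Distance(E, M) = 11.7 — off by 3.10.

P = (0.00, 0.00) ✓; P.y = 0.00, V.y = 0.00 ✓; |PV| = 32.40 ✓; ∠(JV, VP) = 90.00° ✓; |JV| = 9.400 ✓; bearing(J→E) − bearing(J→V) = 52.00° ✓; |JE| = 9.400 ✓; ∠(JE, EM) = 90.00° ✓; |EM| = 8.600 ✗.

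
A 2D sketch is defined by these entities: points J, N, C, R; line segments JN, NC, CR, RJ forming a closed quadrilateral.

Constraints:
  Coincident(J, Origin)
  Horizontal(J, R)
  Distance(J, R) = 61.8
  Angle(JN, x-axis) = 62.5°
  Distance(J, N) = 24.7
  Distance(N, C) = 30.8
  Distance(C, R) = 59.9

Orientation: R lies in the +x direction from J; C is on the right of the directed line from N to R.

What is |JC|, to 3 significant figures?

7.90

Checks: J = (0.00, 0.00) ✓; |NC| = 30.80 ✓; |CR| = 59.90 ✓.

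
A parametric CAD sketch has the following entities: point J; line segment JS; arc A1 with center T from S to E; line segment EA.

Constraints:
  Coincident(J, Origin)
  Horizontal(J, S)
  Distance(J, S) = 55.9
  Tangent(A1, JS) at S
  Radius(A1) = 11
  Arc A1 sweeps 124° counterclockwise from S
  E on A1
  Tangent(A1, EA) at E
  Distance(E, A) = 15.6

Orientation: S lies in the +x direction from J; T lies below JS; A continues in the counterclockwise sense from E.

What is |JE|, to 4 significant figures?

49.83

J is at the origin; JS is horizontal with |JS| = 55.9 and S on the +x side, so S = (55.90, 0.000). The tangent condition forces TS to be normal to JS, so T = S + (0, -11) = (55.90, -11.00). On A1, S sits at bearing 90° from T; a 124° counterclockwise sweep puts E at bearing 214°, so E = T + 11.0·(cos 214°, sin 214°) = (46.78, -17.15). Then |JE| = |E − J| = 49.83.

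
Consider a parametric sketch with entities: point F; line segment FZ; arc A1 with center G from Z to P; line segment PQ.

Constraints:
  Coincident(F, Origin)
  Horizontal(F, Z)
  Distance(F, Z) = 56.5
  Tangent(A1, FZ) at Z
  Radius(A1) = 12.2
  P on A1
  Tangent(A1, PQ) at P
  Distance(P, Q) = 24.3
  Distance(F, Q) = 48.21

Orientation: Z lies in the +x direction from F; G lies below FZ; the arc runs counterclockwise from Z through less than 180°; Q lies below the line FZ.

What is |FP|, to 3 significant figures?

45.7

Checks: |GP| = 12.20 ✓; ∠(GP, PQ) = 90.00° ✓; |PQ| = 24.30 ✓; |FQ| = 48.21 ✓.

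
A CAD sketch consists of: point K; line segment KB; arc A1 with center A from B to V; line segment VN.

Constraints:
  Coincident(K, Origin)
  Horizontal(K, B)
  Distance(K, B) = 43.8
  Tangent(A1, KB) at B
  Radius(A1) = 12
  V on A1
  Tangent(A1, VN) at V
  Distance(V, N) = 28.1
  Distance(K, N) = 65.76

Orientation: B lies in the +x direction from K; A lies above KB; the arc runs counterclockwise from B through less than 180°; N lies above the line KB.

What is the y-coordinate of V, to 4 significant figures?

14.05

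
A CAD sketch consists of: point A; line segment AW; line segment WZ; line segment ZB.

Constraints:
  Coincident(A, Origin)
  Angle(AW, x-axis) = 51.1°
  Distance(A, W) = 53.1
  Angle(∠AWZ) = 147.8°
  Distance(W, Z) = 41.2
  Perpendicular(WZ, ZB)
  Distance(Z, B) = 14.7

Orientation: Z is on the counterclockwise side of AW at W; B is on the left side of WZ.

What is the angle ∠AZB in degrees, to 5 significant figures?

71.814°

∠AWZ = 147.8°, so WZ runs at 51.1° + (180° − 147.8°) = 83.300° from the x-axis; with |WZ| = 41.2, Z = W + 41.2·(cos 83.300°, sin 83.300°) = (38.152, 82.243). The perpendicularity gives ZB at right angles to WZ; with |ZB| = 14.7 on the left of WZ, B = Z + 14.7·(-0.99317, 0.11667) = (23.552, 83.958). Then cos ∠AZB = ZA·ZB / (|ZA||ZB|), giving 71.814°.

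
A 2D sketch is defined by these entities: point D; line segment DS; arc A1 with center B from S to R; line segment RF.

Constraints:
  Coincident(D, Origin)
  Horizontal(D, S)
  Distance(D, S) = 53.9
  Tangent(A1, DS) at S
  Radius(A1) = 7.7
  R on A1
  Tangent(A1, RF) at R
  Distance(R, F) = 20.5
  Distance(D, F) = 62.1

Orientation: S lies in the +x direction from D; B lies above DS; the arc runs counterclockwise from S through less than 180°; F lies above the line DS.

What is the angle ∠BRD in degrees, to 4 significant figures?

9.317°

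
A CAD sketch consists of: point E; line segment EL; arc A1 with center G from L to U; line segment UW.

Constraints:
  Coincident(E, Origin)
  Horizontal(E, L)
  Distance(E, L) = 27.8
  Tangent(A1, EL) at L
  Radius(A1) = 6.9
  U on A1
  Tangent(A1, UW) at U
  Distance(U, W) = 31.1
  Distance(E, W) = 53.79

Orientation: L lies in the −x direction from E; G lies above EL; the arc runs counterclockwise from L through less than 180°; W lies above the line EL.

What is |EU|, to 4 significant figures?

24.56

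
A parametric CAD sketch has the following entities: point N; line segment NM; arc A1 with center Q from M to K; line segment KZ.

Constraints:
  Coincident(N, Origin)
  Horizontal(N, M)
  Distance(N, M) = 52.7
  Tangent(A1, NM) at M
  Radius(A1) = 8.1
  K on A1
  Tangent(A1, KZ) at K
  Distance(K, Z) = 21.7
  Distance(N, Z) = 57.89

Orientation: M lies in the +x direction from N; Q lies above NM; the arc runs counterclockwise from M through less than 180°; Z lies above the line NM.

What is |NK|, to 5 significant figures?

60.945

N is at the origin; N and M share the same y with |NM| = 52.7 and M on the +x side, so M = (52.700, 0.0000). The tangent condition forces QM to be normal to NM, so Q = M + (0, 8.1) = (52.700, 8.1000). Since QK ⟂ KZ (tangency), |QZ| = √(8.1² + 21.7²) = 23.162 regardless of where K sits on A1. So Z lies on both circle(N, 57.89) and circle(Q, 23.162); the above-NM intersection is Z = (48.921, 30.952). K is the foot of the tangent from Z: K = (59.725, 12.133).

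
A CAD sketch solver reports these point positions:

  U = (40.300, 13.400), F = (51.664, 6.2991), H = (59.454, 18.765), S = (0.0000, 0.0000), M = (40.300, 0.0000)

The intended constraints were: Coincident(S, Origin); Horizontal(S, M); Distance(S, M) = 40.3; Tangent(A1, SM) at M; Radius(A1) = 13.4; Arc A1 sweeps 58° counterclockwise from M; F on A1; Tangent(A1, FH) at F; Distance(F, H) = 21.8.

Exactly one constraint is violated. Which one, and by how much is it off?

Distance(F, H) = 21.8 — off by 7.10.

S = (0.00, 0.00) ✓; S.y = 0.00, M.y = 0.00 ✓; |SM| = 40.30 ✓; ∠(UM, MS) = 90.00° ✓; |UM| = 13.40 ✓; bearing(U→F) − bearing(U→M) = 58.00° ✓; |UF| = 13.40 ✓; ∠(UF, FH) = 90.00° ✓; |FH| = 14.70 ✗.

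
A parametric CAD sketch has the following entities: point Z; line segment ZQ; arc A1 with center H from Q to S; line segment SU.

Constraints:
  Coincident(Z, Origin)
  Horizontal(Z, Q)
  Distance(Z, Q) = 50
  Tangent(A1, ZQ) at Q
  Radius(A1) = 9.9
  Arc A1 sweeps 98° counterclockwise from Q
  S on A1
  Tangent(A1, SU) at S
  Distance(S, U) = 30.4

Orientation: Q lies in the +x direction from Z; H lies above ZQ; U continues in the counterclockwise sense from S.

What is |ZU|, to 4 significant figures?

69.29

Z is at the origin; Z and Q share the same y with |ZQ| = 50.0 and Q on the +x side, so Q = (50.00, 0.000). The tangent condition forces HQ to be normal to ZQ, so H = Q + (0, 9.9) = (50.00, 9.900). On A1, Q sits at bearing -90° from H; a 98° counterclockwise sweep puts S at bearing 8°, so S = H + 9.9·(cos 8°, sin 8°) = (59.80, 11.28). The tangent condition forces HS to be normal to SU, so SU runs along (−sin 8°, cos 8°); with |SU| = 30.4, U = (55.57, 41.38). Then |ZU| = |U − Z| = 69.29.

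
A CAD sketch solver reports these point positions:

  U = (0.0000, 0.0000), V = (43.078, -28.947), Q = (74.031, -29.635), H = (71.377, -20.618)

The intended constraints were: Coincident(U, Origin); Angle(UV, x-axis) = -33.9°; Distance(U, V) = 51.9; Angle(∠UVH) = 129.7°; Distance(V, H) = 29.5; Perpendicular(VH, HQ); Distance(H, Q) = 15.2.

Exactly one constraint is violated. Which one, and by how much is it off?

Distance(H, Q) = 15.2 — off by 5.80.

U = (0.00, 0.00) ✓; UV at -33.90° ✓; |UV| = 51.90 ✓; ∠UVH = 129.7° ✓; |VH| = 29.50 ✓; ∠(VH, HQ) = 90.00° ✓; |HQ| = 9.399 ✗.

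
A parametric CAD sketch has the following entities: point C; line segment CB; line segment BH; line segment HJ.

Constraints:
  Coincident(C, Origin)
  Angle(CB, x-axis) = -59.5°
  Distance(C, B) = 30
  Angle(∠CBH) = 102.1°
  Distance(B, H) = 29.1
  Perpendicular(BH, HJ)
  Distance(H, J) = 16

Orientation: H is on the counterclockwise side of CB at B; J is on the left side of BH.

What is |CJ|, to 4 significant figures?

37.82

∠CBH = 102.1°, so BH runs at -59.5° + (180° − 102.1°) = 18.40° from the x-axis; with |BH| = 29.1, H = B + 29.1·(cos 18.40°, sin 18.40°) = (42.84, -16.66). The perpendicularity gives HJ at right angles to BH; with |HJ| = 16.0 on the left of BH, J = H + 16.0·(-0.3156, 0.9489) = (37.79, -1.481). Then |CJ| = |J − C| = 37.82.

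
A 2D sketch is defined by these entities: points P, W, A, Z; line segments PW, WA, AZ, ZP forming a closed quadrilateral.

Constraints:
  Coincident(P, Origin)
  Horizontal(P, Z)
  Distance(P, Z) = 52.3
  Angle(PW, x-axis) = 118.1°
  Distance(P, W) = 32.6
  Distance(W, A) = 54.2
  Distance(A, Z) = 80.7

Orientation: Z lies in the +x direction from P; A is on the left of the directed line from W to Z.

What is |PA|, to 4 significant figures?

74.35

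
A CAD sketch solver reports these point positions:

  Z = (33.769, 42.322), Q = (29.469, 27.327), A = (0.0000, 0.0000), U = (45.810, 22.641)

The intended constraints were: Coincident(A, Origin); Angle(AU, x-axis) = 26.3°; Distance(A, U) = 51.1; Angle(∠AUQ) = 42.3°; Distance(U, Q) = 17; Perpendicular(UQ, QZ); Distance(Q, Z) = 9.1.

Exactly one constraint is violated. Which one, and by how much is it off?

Distance(Q, Z) = 9.1 — off by 6.50.

A = (0.00, 0.00) ✓; AU at 26.30° ✓; |AU| = 51.10 ✓; ∠AUQ = 42.30° ✓; |UQ| = 17.00 ✓; ∠(UQ, QZ) = 90.00° ✓; |QZ| = 15.60 ✗.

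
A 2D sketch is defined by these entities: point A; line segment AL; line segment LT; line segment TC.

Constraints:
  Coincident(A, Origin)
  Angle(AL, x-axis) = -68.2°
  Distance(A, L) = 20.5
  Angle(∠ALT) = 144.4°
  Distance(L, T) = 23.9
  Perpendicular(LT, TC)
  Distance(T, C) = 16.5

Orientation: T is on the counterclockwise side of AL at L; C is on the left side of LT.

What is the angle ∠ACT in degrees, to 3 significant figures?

83.6°

A is at the origin; AL runs at -68.2° with length 20.5, so L = 20.5·(cos -68.2°, sin -68.2°) = (7.61, -19.0). ∠ALT = 144.4°, so LT runs at -68.2° + (180° − 144.4°) = -32.6° from the x-axis; with |LT| = 23.9, T = L + 23.9·(cos -32.6°, sin -32.6°) = (27.7, -31.9). LT is perpendicular to TC; with |TC| = 16.5 on the left of LT, C = T + 16.5·(0.539, 0.842) = (36.6, -18.0). Then cos ∠ACT = CA·CT / (|CA||CT|), giving 83.6°.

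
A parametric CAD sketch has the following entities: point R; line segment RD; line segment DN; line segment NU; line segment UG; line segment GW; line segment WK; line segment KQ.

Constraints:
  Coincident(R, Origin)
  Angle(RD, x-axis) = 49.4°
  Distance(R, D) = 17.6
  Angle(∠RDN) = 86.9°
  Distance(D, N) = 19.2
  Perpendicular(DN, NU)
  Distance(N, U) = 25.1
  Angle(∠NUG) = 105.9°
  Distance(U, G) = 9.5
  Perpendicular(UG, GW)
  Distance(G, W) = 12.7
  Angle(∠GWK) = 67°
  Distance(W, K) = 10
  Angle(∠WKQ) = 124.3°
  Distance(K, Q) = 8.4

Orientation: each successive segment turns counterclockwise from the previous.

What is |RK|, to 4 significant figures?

15.58

UG is perpendicular to GW, so GW runs at 36.60°; with |GW| = 12.7, W = (-3.199, 5.084). ∠GWK = 67.0° gives WK at 149.6° from the x-axis; with |WK| = 10.0, K = (-11.82, 10.14). Then |RK| = |K − R| = 15.58.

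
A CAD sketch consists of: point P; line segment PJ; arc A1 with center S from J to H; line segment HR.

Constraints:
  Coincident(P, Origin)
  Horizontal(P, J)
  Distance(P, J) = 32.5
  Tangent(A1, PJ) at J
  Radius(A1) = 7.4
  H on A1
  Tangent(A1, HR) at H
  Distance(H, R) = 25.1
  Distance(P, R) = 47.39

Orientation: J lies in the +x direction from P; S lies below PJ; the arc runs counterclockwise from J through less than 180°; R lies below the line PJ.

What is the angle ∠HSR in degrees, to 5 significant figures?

73.573°

Checks: P.y = 0.00, J.y = 0.00 ✓; |SJ| = 7.400 ✓; |SH| = 7.400 ✓; ∠(SH, HR) = 90.00° ✓; |HR| = 25.10 ✓; |PR| = 47.39 ✓.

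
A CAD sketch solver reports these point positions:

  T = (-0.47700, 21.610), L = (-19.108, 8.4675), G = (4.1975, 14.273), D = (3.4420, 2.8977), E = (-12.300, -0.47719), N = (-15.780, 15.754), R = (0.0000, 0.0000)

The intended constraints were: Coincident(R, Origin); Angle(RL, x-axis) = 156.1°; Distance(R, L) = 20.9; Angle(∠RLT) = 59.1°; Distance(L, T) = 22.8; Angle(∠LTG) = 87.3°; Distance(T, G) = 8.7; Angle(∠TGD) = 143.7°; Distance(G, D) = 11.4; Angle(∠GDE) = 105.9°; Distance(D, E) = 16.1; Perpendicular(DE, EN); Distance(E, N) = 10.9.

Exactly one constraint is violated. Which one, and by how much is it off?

Distance(E, N) = 10.9 — off by 5.70.

R = (0.00, 0.00) ✓; RL at 156.1° ✓; |RL| = 20.90 ✓; ∠RLT = 59.10° ✓; |LT| = 22.80 ✓; ∠LTG = 87.30° ✓; |TG| = 8.700 ✓; ∠TGD = 143.7° ✓; |GD| = 11.40 ✓; ∠GDE = 105.9° ✓; |DE| = 16.10 ✓; ∠(DE, EN) = 90.00° ✓; |EN| = 16.60 ✗.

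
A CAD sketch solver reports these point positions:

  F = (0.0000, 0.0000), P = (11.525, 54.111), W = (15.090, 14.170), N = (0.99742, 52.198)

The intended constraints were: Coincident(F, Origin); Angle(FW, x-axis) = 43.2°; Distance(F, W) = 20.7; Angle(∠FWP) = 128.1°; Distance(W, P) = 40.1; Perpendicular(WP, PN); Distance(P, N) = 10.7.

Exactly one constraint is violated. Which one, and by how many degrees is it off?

Perpendicular(WP, PN) — off by 5.20°.

F = (0.00, 0.00) ✓; FW at 43.20° ✓; |FW| = 20.70 ✓; ∠FWP = 128.1° ✓; |WP| = 40.10 ✓; ∠(WP, PN) = 95.20° ✗; |PN| = 10.70 ✓.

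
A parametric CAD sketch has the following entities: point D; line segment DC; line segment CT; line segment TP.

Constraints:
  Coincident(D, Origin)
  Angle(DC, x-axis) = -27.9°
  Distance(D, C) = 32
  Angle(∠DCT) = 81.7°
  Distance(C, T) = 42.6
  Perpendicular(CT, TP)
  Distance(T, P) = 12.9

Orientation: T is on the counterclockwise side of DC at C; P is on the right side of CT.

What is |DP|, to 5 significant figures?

58.554

D is at the origin; DC runs at -27.9° with length 32.0, so C = 32.0·(cos -27.9°, sin -27.9°) = (28.281, -14.974). ∠DCT = 81.7°, so CT runs at -27.9° + (180° − 81.7°) = 70.400° from the x-axis; with |CT| = 42.6, T = C + 42.6·(cos 70.400°, sin 70.400°) = (42.571, 25.158). CT is perpendicular to TP; with |TP| = 12.9 on the right of CT, P = T + 12.9·(0.94206, -0.33545) = (54.723, 20.831). Then |DP| = |P − D| = 58.554.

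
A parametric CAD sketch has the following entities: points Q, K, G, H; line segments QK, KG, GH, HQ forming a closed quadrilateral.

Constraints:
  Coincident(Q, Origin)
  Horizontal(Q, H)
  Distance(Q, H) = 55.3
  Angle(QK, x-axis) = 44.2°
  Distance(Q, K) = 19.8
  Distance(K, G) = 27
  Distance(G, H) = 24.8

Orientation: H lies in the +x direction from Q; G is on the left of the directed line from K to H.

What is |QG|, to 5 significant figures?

45.122

Checks: |KG| = 27.00 ✓; |GH| = 24.80 ✓.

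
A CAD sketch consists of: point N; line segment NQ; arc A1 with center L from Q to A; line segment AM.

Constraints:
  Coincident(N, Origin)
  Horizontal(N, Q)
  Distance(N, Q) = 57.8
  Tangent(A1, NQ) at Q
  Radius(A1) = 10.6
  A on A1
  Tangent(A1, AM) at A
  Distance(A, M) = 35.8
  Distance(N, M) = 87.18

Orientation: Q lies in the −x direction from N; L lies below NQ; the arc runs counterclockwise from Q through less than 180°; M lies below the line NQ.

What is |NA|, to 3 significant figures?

68.7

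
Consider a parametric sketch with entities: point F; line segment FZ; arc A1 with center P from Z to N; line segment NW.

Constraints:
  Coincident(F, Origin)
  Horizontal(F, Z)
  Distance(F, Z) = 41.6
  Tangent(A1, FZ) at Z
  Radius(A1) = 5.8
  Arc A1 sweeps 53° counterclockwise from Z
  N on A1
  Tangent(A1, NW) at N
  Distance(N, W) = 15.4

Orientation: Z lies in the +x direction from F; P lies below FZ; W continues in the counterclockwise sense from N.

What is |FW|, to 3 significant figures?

31.3

On A1, Z sits at bearing 90° from P; a 53° counterclockwise sweep puts N at bearing 143°, so N = P + 5.8·(cos 143°, sin 143°) = (37.0, -2.31). Since A1 is tangent to NW there, PN ⟂ NW, so NW runs along (−sin 143°, cos 143°); with |NW| = 15.4, W = (27.7, -14.6). Then |FW| = |W − F| = 31.3.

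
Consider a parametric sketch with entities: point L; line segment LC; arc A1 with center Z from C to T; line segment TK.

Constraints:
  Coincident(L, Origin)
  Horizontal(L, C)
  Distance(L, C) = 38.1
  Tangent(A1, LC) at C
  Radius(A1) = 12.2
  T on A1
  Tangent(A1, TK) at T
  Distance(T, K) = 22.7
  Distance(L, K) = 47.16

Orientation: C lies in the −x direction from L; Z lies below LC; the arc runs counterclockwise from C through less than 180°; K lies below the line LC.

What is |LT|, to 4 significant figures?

50.99

L is at the origin; LC is horizontal with |LC| = 38.1 and C on the −x side, so C = (-38.10, 0.000). A1 meets LC tangentially, so ZC is at right angles to LC, so Z = C + (0, -12.2) = (-38.10, -12.20). Since ZT ⟂ TK (tangency), |ZK| = √(12.2² + 22.7²) = 25.77 regardless of where T sits on A1. So K lies on both circle(L, 47.16) and circle(Z, 25.77); the below-LC intersection is K = (-29.76, -36.58). T is the foot of the tangent from K: T = (-46.40, -21.14).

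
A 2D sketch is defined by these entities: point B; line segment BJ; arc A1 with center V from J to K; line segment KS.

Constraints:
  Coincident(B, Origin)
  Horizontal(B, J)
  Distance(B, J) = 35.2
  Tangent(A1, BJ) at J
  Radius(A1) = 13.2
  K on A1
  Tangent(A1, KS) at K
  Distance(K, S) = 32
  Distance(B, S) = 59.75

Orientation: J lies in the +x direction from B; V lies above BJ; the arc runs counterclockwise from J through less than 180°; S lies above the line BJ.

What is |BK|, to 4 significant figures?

50.79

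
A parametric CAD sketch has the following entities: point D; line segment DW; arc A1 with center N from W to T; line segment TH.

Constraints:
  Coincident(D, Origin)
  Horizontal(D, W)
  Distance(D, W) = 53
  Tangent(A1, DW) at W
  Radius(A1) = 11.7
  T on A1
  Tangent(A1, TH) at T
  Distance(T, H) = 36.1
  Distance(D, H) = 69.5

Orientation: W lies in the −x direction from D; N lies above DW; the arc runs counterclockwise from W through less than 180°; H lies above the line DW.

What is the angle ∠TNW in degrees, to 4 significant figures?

101.7°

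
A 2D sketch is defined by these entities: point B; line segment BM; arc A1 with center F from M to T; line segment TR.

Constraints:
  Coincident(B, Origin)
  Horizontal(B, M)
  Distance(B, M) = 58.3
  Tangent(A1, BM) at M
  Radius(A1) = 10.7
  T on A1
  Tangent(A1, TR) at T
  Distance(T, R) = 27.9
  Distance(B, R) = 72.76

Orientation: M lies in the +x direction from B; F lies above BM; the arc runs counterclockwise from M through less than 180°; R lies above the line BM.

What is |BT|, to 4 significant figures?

69.92

Checks: ∠(FM, MB) = 90.00° ✓; |FM| = 10.70 ✓; |FT| = 10.70 ✓; ∠(FT, TR) = 90.00° ✓; |TR| = 27.90 ✓; |BR| = 72.76 ✓.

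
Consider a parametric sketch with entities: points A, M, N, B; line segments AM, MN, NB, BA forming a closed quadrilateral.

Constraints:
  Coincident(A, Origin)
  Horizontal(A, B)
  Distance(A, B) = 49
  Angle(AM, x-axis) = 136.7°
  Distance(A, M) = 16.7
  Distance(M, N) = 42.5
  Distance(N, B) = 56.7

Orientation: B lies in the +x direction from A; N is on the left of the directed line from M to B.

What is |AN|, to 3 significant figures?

47.0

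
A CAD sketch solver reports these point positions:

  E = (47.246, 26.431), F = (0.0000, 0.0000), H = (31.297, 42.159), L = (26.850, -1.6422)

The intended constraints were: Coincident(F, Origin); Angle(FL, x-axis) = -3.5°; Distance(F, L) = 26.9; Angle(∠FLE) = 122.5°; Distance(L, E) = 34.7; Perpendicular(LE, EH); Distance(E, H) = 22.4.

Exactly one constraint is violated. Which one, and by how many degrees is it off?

Perpendicular(LE, EH) — off by 8.60°.

F = (0.00, 0.00) ✓; FL at -3.500° ✓; |FL| = 26.90 ✓; ∠FLE = 122.5° ✓; |LE| = 34.70 ✓; ∠(LE, EH) = 81.40° ✗; |EH| = 22.40 ✓.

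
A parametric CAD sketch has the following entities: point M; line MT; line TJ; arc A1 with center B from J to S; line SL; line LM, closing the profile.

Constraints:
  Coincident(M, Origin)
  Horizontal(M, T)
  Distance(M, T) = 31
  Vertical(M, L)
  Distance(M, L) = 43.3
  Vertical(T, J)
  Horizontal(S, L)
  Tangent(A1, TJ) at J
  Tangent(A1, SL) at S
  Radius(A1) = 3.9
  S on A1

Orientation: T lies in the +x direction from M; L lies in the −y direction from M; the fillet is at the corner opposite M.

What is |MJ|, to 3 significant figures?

50.1

M is at the origin; M and T share the same y with |MT| = 31.0 and T on the +x side, so T = (31.0, 0.00). ML is vertical with |ML| = 43.3 and L on the −y side, so L = (0.00, -43.3). The virtual corner opposite M is at (31.0, -43.3). The tangent condition forces BJ to be normal to TJ and tangency of A1 to SL means the radius BS is perpendicular to SL, with radius 3.9, so the center B sits 3.9 in from both sides at B = (27.1, -39.4). That places the tangent points at J = (31.0, -39.4) on TJ and S = (27.1, -43.3) on SL. Then |MJ| = |J − M| = 50.1.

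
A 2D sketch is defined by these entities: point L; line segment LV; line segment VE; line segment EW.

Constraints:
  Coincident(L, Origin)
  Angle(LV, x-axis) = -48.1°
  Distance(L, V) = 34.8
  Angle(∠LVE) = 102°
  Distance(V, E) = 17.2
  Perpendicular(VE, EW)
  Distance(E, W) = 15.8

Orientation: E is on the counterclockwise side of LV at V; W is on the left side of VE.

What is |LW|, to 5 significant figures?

30.492

L is at the origin; LV runs at -48.1° with length 34.8, so V = 34.8·(cos -48.1°, sin -48.1°) = (23.241, -25.902). ∠LVE = 102.0°, so VE runs at -48.1° + (180° − 102.0°) = 29.900° from the x-axis; with |VE| = 17.2, E = V + 17.2·(cos 29.900°, sin 29.900°) = (38.151, -17.328). VE ⟂ EW; with |EW| = 15.8 on the left of VE, W = E + 15.8·(-0.49849, 0.86690) = (30.275, -3.6311). Then |LW| = |W − L| = 30.492.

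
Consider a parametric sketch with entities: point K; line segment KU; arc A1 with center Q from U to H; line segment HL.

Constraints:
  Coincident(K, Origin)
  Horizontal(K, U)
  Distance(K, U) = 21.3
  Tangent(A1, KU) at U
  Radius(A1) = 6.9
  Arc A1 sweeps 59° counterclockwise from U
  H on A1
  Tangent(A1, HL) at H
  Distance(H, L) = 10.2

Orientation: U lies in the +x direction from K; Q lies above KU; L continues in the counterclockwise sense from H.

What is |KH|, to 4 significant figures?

27.42

A1 meets KU tangentially, so QU is at right angles to KU, so Q = U + (0, 6.9) = (21.30, 6.900). On A1, U sits at bearing -90° from Q; a 59° counterclockwise sweep puts H at bearing -31°, so H = Q + 6.9·(cos -31°, sin -31°) = (27.21, 3.346). Then |KH| = |H − K| = 27.42.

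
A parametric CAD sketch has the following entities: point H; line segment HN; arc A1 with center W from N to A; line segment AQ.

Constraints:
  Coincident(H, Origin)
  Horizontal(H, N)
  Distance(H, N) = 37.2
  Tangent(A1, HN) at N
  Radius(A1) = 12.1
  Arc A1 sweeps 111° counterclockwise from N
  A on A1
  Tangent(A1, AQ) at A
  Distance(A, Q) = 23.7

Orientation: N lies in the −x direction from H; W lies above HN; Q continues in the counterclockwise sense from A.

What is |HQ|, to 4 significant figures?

51.67

H is at the origin; HN is horizontal with |HN| = 37.2 and N on the −x side, so N = (-37.20, 0.000). Tangency of A1 to HN means the radius WN is perpendicular to HN, so W = N + (0, 12.1) = (-37.20, 12.10). On A1, N sits at bearing -90° from W; a 111° counterclockwise sweep puts A at bearing 21°, so A = W + 12.1·(cos 21°, sin 21°) = (-25.90, 16.44). The tangent condition forces WA to be normal to AQ, so AQ runs along (−sin 21°, cos 21°); with |AQ| = 23.7, Q = (-34.40, 38.56). Then |HQ| = |Q − H| = 51.67.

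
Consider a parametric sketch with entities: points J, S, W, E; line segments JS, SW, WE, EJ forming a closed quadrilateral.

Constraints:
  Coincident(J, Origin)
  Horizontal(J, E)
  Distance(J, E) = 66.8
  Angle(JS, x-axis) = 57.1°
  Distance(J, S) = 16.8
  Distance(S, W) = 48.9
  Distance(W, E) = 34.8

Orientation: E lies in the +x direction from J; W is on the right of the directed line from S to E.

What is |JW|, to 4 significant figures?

46.91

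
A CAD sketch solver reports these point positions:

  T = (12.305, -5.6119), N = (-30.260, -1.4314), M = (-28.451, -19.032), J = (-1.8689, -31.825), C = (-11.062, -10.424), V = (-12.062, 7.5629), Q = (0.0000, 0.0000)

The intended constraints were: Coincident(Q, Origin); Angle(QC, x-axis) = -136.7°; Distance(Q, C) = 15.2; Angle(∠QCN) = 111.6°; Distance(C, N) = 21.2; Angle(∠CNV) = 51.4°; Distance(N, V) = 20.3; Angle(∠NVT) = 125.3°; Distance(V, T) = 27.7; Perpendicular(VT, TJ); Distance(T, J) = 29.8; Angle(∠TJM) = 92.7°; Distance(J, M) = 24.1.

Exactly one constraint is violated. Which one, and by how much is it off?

Distance(J, M) = 24.1 — off by 5.40.

Q = (0.00, 0.00) ✓; QC at -136.7° ✓; |QC| = 15.20 ✓; ∠QCN = 111.6° ✓; |CN| = 21.20 ✓; ∠CNV = 51.40° ✓; |NV| = 20.30 ✓; ∠NVT = 125.3° ✓; |VT| = 27.70 ✓; ∠(VT, TJ) = 90.00° ✓; |TJ| = 29.80 ✓; ∠TJM = 92.70° ✓; |JM| = 29.50 ✗.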